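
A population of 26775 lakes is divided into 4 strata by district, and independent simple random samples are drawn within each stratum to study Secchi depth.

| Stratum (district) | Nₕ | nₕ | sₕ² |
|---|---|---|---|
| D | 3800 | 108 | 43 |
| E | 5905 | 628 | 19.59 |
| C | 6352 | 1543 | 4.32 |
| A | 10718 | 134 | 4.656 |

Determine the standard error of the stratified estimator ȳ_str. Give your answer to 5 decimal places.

0.12151

Var(ȳ_str) = Σₕ Wₕ²(1 − fₕ)sₕ²/nₕ with Wₕ = Nₕ/N, N = 26775.
D: Wₕ = 0.14192344; term = 0.14192344²·(1 − 0.02842105)·43/108 = 0.0077916786.
E: Wₕ = 0.22054155; term = 0.22054155²·(1 − 0.10635055)·19.59/628 = 0.0013558849.
C: Wₕ = 0.23723623; term = 0.23723623²·(1 − 0.24291562)·4.32/1543 = 1.1929552 × 10^-4.
A: Wₕ = 0.40029879; term = 0.40029879²·(1 − 0.01250233)·4.656/134 = 0.0054981021.
Sum = 0.014764961.
SE = √(0.014764961) = 0.12151.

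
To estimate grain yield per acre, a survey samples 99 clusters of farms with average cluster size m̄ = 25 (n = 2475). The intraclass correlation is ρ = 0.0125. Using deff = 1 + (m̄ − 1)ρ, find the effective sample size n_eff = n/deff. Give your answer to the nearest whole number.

1904

deff = 1 + (25 − 1)·0.0125 = 1 + 0.3 = 1.3.
n_eff = 2475 / 1.3 = 1904.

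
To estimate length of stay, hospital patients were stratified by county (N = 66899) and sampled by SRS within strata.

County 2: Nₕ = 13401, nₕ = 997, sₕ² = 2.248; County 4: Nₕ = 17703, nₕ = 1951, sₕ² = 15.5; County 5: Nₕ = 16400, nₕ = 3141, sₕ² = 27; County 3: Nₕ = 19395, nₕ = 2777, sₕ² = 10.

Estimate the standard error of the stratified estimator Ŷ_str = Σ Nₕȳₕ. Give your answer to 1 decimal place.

2370.7

Var(Ŷ_str) = Σₕ Nₕ²(1 − fₕ)sₕ²/nₕ.
County 2: 13401²·(1 − 997/13401)·2.248/997 = 374800.46.
County 4: 17703²·(1 − 1951/17703)·15.5/1951 = 2.2154247 × 10^6.
County 5: 16400²·(1 − 3141/16400)·27/3141 = 1.8691771 × 10^6.
County 3: 19395²·(1 − 2777/19395)·10/2777 = 1.160627 × 10^6.
Sum = 5.6200293 × 10^6.
SE = √(5.6200293 × 10^6) = 2370.7.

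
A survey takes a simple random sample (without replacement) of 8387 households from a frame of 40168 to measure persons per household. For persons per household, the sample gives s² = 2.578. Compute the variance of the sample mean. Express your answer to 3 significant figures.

2.43 × 10^-4

Under SRS without replacement, Var(ȳ) = (1 − f)·s²/n with f = n/N = 8387/40168 = 0.20879805.
Var(ȳ) = (1 − 0.20879805)·2.578/8387 = 0.79120195·3.0738047 × 10^-4 = 2.4320003 × 10^-4.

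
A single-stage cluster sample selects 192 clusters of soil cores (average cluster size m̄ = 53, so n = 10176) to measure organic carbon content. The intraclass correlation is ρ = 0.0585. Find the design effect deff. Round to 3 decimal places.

4.042

deff = 1 + (53 − 1)·0.0585 = 1 + 3.042 = 4.042.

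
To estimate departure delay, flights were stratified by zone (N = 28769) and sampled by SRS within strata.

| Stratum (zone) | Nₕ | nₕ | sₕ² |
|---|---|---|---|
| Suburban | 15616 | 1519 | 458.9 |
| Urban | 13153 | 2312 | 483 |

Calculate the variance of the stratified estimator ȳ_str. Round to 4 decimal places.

0.1163

Var(ȳ_str) = Σₕ Wₕ²(1 − fₕ)sₕ²/nₕ with Wₕ = Nₕ/N, N = 28769.
Suburban: Wₕ = 0.54280649; term = 0.54280649²·(1 − 0.09727203)·458.9/1519 = 0.080353954.
Urban: Wₕ = 0.45719351; term = 0.45719351²·(1 − 0.17577739)·483/2312 = 0.03599183.
Sum = 0.11634578.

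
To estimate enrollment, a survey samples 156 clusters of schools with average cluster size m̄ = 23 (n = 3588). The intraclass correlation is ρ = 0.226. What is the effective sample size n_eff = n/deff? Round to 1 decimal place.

deff = 1 + (23 − 1)·0.226 = 1 + 4.972 = 5.972.
n_eff = 3588 / 5.972 = 600.8.

600.8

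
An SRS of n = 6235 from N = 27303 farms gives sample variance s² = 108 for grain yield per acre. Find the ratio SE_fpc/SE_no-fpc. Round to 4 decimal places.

f = n/N = 6235/27303 = 0.22836318.
SE_no-fpc = √(s²/n) = 0.13161144; SE_fpc = √((1−f)s²/n) = 0.11561126.
Ratio = √(1−f) = 0.87842861.

0.8784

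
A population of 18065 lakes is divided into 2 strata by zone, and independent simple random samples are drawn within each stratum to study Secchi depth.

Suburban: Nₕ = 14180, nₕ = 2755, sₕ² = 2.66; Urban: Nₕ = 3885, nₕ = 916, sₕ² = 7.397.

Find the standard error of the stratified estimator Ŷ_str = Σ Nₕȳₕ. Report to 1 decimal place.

499.6

Var(Ŷ_str) = Σₕ Nₕ²(1 − fₕ)sₕ²/nₕ.
Suburban: 14180²·(1 − 2755/14180)·2.66/2755 = 156420.07.
Urban: 3885²·(1 − 916/3885)·7.397/916 = 93145.39.
Sum = 249565.46.
SE = √(249565.46) = 499.6.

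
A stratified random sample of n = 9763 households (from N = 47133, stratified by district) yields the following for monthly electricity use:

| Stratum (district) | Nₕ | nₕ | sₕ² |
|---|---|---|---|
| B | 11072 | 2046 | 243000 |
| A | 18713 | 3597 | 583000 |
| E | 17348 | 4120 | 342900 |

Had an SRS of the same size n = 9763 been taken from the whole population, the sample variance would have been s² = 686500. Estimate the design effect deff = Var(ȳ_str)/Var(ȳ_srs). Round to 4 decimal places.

0.6202

Var(ȳ_str) = Σ Wₕ²(1−fₕ)sₕ²/nₕ with Wₕ = Nₕ/47133:
  B: (11072/47133)²·(1−2046/11072)·243000/2046 = 5.3428365
  A: (18713/47133)²·(1−3597/18713)·583000/3597 = 20.637555
  E: (17348/47133)²·(1−4120/17348)·342900/4120 = 8.5973321
  → Var(ȳ_str) = 34.577724.
Var(ȳ_srs) = (1 − 9763/47133)·686500/9763 = 55.751334.
deff = 34.577724 / 55.751334 = 0.6202.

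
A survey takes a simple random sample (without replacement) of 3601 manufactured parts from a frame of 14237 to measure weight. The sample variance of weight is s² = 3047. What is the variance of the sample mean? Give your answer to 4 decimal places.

0.6321

Under SRS without replacement, Var(ȳ) = (1 − f)·s²/n with f = n/N = 3601/14237 = 0.25293250.
Var(ȳ) = (1 − 0.25293250)·3047/3601 = 0.74706750·0.84615385 = 0.63213404.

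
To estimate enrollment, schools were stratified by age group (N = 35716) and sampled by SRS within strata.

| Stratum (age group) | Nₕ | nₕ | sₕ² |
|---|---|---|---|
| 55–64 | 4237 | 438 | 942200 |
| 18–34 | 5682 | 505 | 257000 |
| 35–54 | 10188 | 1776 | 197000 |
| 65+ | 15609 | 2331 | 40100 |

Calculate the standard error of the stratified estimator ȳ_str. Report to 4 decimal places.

7.0090

Var(ȳ_str) = Σₕ Wₕ²(1 − fₕ)sₕ²/nₕ with Wₕ = Nₕ/N, N = 35716.
55–64: Wₕ = 0.11863031; term = 0.11863031²·(1 − 0.10337503)·942200/438 = 27.143829.
18–34: Wₕ = 0.15908836; term = 0.15908836²·(1 − 0.08887716)·257000/505 = 11.735336.
35–54: Wₕ = 0.28525031; term = 0.28525031²·(1 − 0.17432273)·197000/1776 = 7.4522229.
65+: Wₕ = 0.43703102; term = 0.43703102²·(1 − 0.14933692)·40100/2331 = 2.7950155.
Sum = 49.126403.
SE = √(49.126403) = 7.0090.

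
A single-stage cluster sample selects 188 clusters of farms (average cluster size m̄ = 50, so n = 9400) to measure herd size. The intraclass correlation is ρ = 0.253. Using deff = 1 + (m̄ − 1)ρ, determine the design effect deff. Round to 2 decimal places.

deff = 1 + (50 − 1)·0.253 = 1 + 12.397 = 13.397.

13.40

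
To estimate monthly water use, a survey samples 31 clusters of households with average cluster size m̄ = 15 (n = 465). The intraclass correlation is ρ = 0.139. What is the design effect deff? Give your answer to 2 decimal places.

deff = 1 + (15 − 1)·0.139 = 1 + 1.946 = 2.946.

2.95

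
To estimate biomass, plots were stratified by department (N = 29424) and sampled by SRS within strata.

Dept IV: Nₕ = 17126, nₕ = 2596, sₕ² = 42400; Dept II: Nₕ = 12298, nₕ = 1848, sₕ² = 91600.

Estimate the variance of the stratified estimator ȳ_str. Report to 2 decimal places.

Var(ȳ_str) = Σₕ Wₕ²(1 − fₕ)sₕ²/nₕ with Wₕ = Nₕ/N, N = 29424.
Dept IV: Wₕ = 0.58204187; term = 0.58204187²·(1 − 0.15158239)·42400/2596 = 4.6943914.
Dept II: Wₕ = 0.41795813; term = 0.41795813²·(1 − 0.15026834)·91600/1848 = 7.3576794.
Sum = 12.052071.

12.05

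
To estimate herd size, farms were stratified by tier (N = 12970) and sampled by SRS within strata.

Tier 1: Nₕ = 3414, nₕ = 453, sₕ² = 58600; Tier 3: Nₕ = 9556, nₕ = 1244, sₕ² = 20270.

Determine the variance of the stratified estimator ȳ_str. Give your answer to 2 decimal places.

Var(ȳ_str) = Σₕ Wₕ²(1 − fₕ)sₕ²/nₕ with Wₕ = Nₕ/N, N = 12970.
Tier 1: Wₕ = 0.26322282; term = 0.26322282²·(1 − 0.13268893)·58600/453 = 7.7735856.
Tier 3: Wₕ = 0.73677718; term = 0.73677718²·(1 − 0.13017999)·20270/1244 = 7.6936972.
Sum = 15.467283.

15.47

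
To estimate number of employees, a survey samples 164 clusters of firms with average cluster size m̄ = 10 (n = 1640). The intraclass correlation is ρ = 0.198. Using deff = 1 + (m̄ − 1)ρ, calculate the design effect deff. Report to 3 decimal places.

deff = 1 + (10 − 1)·0.198 = 1 + 1.782 = 2.782.

2.782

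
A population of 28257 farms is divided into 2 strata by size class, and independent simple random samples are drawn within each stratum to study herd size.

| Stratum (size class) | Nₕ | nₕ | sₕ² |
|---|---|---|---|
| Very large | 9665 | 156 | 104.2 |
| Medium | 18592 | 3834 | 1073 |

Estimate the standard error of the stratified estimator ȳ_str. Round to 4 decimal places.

0.4160

Var(ȳ_str) = Σₕ Wₕ²(1 − fₕ)sₕ²/nₕ with Wₕ = Nₕ/N, N = 28257.
Very large: Wₕ = 0.34203914; term = 0.34203914²·(1 − 0.01614071)·104.2/156 = 0.07688254.
Medium: Wₕ = 0.65796086; term = 0.65796086²·(1 − 0.20621773)·1073/3834 = 0.096172106.
Sum = 0.17305465.
SE = √(0.17305465) = 0.4160.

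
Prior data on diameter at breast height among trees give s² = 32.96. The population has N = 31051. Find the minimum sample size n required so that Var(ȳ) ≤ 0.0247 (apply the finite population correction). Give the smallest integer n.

Without fpc, n₀ = s²/D = 32.96/0.0247 = 1334.4130.
With fpc, (1 − n/N)·s²/n ≤ D requires n ≥ n₀/(1 + n₀/N) = 1334.4130/(1 + 1334.4130/31051) = 1279.4297.
Rounding up, n = 1280.

1280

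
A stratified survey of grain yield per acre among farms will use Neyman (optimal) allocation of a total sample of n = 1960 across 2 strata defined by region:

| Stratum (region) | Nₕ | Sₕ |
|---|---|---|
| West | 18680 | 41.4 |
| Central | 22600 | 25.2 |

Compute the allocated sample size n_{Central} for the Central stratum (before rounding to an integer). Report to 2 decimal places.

831.25

Neyman allocation: nₕ = n·NₕSₕ / Σⱼ NⱼSⱼ.
Σ NⱼSⱼ = 18680·41.4 + 22600·25.2 = 1.342872 × 10^6.
n_{Central} = 1960·22600·25.2 / (1.342872 × 10^6) = 831.25.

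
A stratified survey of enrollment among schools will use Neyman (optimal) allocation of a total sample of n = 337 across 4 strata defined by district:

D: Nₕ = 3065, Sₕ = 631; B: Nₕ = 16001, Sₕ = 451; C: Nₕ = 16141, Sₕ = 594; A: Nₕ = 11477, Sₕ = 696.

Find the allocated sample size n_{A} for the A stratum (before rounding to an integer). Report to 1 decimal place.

Neyman allocation: nₕ = n·NₕSₕ / Σⱼ NⱼSⱼ.
Σ NⱼSⱼ = 3065·631 + 16001·451 + 16141·594 + 11477·696 = 2.6726212 × 10^7.
n_{A} = 337·11477·696 / (2.6726212 × 10^7) = 100.7.

100.7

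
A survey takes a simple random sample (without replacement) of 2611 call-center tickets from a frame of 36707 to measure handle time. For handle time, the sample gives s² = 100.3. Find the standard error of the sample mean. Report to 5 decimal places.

Under SRS without replacement, Var(ȳ) = (1 − f)·s²/n with f = n/N = 2611/36707 = 0.07113085.
Var(ȳ) = (1 − 0.07113085)·100.3/2611 = 0.92886915·0.038414401 = 0.035681952.
SE(ȳ) = √(0.035681952) = 0.18890.

0.18890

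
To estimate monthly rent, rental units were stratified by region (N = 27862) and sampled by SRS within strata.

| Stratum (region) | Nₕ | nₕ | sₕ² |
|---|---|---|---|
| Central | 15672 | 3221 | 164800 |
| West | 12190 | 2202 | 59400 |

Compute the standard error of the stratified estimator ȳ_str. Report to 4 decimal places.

Var(ȳ_str) = Σₕ Wₕ²(1 − fₕ)sₕ²/nₕ with Wₕ = Nₕ/N, N = 27862.
Central: Wₕ = 0.56248654; term = 0.56248654²·(1 − 0.20552578)·164800/3221 = 12.860876.
West: Wₕ = 0.43751346; term = 0.43751346²·(1 − 0.18063987)·59400/2202 = 4.2308419.
Sum = 17.091718.
SE = √(17.091718) = 4.1342.

4.1342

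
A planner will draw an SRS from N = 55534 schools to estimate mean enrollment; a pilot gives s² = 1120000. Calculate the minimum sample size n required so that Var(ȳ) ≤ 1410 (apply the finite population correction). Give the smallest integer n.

Without fpc, n₀ = s²/D = 1120000/1410 = 794.3262.
With fpc, (1 − n/N)·s²/n ≤ D requires n ≥ n₀/(1 + n₀/N) = 794.3262/(1 + 794.3262/55534) = 783.1248.
Rounding up, n = 784.

784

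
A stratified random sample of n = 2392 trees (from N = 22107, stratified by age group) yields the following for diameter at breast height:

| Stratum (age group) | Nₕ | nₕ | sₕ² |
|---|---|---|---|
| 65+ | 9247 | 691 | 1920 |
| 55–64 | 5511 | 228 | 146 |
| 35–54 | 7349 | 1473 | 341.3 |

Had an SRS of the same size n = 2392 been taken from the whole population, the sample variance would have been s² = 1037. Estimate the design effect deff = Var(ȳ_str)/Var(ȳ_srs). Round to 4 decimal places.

1.3151

Var(ȳ_str) = Σ Wₕ²(1−fₕ)sₕ²/nₕ with Wₕ = Nₕ/22107:
  65+: (9247/22107)²·(1−691/9247)·1920/691 = 0.4498163
  55–64: (5511/22107)²·(1−228/5511)·146/228 = 0.038147792
  35–54: (7349/22107)²·(1−1473/7349)·341.3/1473 = 0.020473116
  → Var(ȳ_str) = 0.50843721.
Var(ȳ_srs) = (1 − 2392/22107)·1037/2392 = 0.38662021.
deff = 0.50843721 / 0.38662021 = 1.3151.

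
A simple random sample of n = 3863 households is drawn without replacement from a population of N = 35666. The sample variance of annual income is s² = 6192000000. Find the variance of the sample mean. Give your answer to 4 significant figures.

Under SRS without replacement, Var(ȳ) = (1 − f)·s²/n with f = n/N = 3863/35666 = 0.10831044.
Var(ȳ) = (1 − 0.10831044)·6192000000/3863 = 0.89168956·1.6028993 × 10^6 = 1.4292886 × 10^6.

1.429 × 10^6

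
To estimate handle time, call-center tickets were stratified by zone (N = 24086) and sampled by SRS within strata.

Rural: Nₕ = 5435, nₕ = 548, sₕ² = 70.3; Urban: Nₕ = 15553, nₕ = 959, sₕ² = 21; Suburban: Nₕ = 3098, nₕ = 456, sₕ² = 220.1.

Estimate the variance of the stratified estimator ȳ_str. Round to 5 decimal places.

Var(ȳ_str) = Σₕ Wₕ²(1 − fₕ)sₕ²/nₕ with Wₕ = Nₕ/N, N = 24086.
Rural: Wₕ = 0.22564976; term = 0.22564976²·(1 − 0.10082797)·70.3/548 = 0.005873369.
Urban: Wₕ = 0.64572781; term = 0.64572781²·(1 − 0.06166013)·21/959 = 0.0085676129.
Suburban: Wₕ = 0.12862244; term = 0.12862244²·(1 − 0.14719174)·220.1/456 = 0.0068098895.
Sum = 0.021250871.

0.02125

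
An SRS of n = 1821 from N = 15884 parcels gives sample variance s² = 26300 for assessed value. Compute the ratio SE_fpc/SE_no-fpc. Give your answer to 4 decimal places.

f = n/N = 1821/15884 = 0.11464367.
SE_no-fpc = √(s²/n) = 3.8003439; SE_fpc = √((1−f)s²/n) = 3.5758719.
Ratio = √(1−f) = 0.94093376.

0.9409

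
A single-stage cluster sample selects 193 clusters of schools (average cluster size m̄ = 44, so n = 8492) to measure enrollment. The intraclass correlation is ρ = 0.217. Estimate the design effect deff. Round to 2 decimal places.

10.33

deff = 1 + (44 − 1)·0.217 = 1 + 9.331 = 10.331.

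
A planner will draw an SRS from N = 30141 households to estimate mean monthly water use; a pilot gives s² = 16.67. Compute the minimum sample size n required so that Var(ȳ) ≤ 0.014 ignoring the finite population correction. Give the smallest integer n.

Without fpc, n₀ = s²/D = 16.67/0.014 = 1190.7143.
Rounding up, n = 1191.

1191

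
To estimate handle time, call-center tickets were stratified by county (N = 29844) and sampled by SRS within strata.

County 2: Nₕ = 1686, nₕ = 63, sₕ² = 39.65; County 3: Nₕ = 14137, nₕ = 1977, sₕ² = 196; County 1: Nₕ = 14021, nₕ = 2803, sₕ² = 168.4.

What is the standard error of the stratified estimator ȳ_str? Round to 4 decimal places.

Var(ȳ_str) = Σₕ Wₕ²(1 − fₕ)sₕ²/nₕ with Wₕ = Nₕ/N, N = 29844.
County 2: Wₕ = 0.05649377; term = 0.05649377²·(1 − 0.03736655)·39.65/63 = 0.0019335912.
County 3: Wₕ = 0.47369656; term = 0.47369656²·(1 − 0.13984579)·196/1977 = 0.019134899.
County 1: Wₕ = 0.46980968; term = 0.46980968²·(1 − 0.19991441)·168.4/2803 = 0.010609608.
Sum = 0.031678098.
SE = √(0.031678098) = 0.1780.

0.1780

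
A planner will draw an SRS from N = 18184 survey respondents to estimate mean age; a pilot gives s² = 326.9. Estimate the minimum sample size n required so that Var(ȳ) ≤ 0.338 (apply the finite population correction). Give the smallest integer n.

Without fpc, n₀ = s²/D = 326.9/0.338 = 967.1598.
With fpc, (1 − n/N)·s²/n ≤ D requires n ≥ n₀/(1 + n₀/N) = 967.1598/(1 + 967.1598/18184) = 918.3169.
Rounding up, n = 919.

919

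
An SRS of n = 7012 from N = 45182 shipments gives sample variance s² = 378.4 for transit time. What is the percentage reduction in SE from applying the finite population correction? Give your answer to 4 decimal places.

8.0867

f = n/N = 7012/45182 = 0.15519455.
SE_no-fpc = √(s²/n) = 0.23230289; SE_fpc = √((1−f)s²/n) = 0.21351725.
Ratio = √(1−f) = 0.91913299. Reduction = 100·(1 − 0.91913299) = 8.0867%.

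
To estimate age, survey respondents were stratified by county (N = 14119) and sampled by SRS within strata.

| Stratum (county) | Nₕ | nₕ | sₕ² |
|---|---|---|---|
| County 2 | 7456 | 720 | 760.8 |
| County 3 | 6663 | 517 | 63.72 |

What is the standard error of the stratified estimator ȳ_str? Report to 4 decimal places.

Var(ȳ_str) = Σₕ Wₕ²(1 − fₕ)sₕ²/nₕ with Wₕ = Nₕ/N, N = 14119.
County 2: Wₕ = 0.52808273; term = 0.52808273²·(1 − 0.09656652)·760.8/720 = 0.26621842.
County 3: Wₕ = 0.47191727; term = 0.47191727²·(1 − 0.07759268)·63.72/517 = 0.025318602.
Sum = 0.29153702.
SE = √(0.29153702) = 0.5399.

0.5399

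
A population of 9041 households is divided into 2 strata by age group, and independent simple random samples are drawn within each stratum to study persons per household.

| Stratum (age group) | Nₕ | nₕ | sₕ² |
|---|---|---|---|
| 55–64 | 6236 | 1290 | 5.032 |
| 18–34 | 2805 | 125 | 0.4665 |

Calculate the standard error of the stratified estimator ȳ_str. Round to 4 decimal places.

0.0426

Var(ȳ_str) = Σₕ Wₕ²(1 − fₕ)sₕ²/nₕ with Wₕ = Nₕ/N, N = 9041.
55–64: Wₕ = 0.68974671; term = 0.68974671²·(1 − 0.20686337)·5.032/1290 = 0.0014718997.
18–34: Wₕ = 0.31025329; term = 0.31025329²·(1 − 0.04456328)·0.4665/125 = 3.4322298 × 10^-4.
Sum = 0.0018151227.
SE = √(0.0018151227) = 0.0426.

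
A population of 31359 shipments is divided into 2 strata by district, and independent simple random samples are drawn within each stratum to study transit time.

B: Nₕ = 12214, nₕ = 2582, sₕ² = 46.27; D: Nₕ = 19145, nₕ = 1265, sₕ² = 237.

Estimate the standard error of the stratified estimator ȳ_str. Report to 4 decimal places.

0.2595

Var(ȳ_str) = Σₕ Wₕ²(1 − fₕ)sₕ²/nₕ with Wₕ = Nₕ/N, N = 31359.
B: Wₕ = 0.38948946; term = 0.38948946²·(1 − 0.21139676)·46.27/2582 = 0.0021438443.
D: Wₕ = 0.61051054; term = 0.61051054²·(1 − 0.06607469)·237/1265 = 0.065216321.
Sum = 0.067360165.
SE = √(0.067360165) = 0.2595.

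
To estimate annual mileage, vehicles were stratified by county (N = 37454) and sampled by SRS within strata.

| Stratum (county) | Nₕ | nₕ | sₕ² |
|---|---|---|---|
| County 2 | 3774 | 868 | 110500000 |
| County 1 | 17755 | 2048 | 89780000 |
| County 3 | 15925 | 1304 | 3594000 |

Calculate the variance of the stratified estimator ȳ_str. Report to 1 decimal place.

Var(ȳ_str) = Σₕ Wₕ²(1 − fₕ)sₕ²/nₕ with Wₕ = Nₕ/N, N = 37454.
County 2: Wₕ = 0.10076360; term = 0.10076360²·(1 − 0.22999470)·110500000/868 = 995.27626.
County 1: Wₕ = 0.47404817; term = 0.47404817²·(1 − 0.11534779)·89780000/2048 = 8714.9953.
County 3: Wₕ = 0.42518823; term = 0.42518823²·(1 − 0.08188383)·3594000/1304 = 457.46786.
Sum = 10167.739.

10167.7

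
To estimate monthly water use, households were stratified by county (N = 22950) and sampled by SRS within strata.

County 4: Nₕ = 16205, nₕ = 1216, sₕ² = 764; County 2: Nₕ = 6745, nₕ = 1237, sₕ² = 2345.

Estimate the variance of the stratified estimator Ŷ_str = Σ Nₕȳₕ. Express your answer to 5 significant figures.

2.2304 × 10^8

Var(Ŷ_str) = Σₕ Nₕ²(1 − fₕ)sₕ²/nₕ.
County 4: 16205²·(1 − 1216/16205)·764/1216 = 1.5260947 × 10^8.
County 2: 6745²·(1 − 1237/6745)·2345/1237 = 7.0428596 × 10^7.
Sum = 2.2303807 × 10^8.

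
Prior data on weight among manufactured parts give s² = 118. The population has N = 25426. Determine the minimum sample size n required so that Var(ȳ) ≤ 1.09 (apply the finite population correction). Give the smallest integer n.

108

Without fpc, n₀ = s²/D = 118/1.09 = 108.2569.
With fpc, (1 − n/N)·s²/n ≤ D requires n ≥ n₀/(1 + n₀/N) = 108.2569/(1 + 108.2569/25426) = 107.7979.
Rounding up, n = 108.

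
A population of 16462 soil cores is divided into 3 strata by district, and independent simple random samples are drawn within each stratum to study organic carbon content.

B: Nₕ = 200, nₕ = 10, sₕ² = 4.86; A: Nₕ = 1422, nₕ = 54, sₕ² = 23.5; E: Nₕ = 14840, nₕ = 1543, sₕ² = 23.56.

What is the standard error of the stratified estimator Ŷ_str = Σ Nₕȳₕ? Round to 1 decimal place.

1969.3

Var(Ŷ_str) = Σₕ Nₕ²(1 − fₕ)sₕ²/nₕ.
B: 200²·(1 − 10/200)·4.86/10 = 18468.
A: 1422²·(1 − 54/1422)·23.5/54 = 846564.
E: 14840²·(1 − 1543/14840)·23.56/1543 = 3.0129847 × 10^6.
Sum = 3.8780167 × 10^6.
SE = √(3.8780167 × 10^6) = 1969.3.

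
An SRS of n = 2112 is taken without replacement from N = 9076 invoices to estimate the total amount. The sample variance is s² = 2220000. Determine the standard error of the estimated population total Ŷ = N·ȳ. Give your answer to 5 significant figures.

Var(Ŷ) = N²·Var(ȳ) = N²·(1 − n/N)·s²/n.
f = 2112/9076 = 0.23270163; Var(ȳ) = 0.76729837·2220000/2112 = 806.53522.
Var(Ŷ) = 9076² · 806.53522 = 6.6437352 × 10^10.
SE(Ŷ) = √(6.6437352 × 10^10) = 257750.

257750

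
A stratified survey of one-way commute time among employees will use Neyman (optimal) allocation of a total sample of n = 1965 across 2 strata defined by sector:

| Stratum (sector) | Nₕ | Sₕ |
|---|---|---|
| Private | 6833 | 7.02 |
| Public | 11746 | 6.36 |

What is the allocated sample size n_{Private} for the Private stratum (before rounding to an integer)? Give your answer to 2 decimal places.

Neyman allocation: nₕ = n·NₕSₕ / Σⱼ NⱼSⱼ.
Σ NⱼSⱼ = 6833·7.02 + 11746·6.36 = 122672.22.
n_{Private} = 1965·6833·7.02 / 122672.22 = 768.36.

768.36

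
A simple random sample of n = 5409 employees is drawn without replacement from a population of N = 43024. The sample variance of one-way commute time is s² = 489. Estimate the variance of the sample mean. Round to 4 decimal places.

0.0790

Under SRS without replacement, Var(ȳ) = (1 − f)·s²/n with f = n/N = 5409/43024 = 0.12572053.
Var(ȳ) = (1 − 0.12572053)·489/5409 = 0.87427947·0.090404881 = 0.079039131.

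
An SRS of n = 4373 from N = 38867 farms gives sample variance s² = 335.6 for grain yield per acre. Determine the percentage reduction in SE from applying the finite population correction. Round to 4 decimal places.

f = n/N = 4373/38867 = 0.11251190.
SE_no-fpc = √(s²/n) = 0.27702645; SE_fpc = √((1−f)s²/n) = 0.26097716.
Ratio = √(1−f) = 0.94206587. Reduction = 100·(1 − 0.94206587) = 5.7934%.

5.7934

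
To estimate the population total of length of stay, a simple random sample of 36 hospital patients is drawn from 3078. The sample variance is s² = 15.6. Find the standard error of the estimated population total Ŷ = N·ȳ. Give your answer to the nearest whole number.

2014

Var(Ŷ) = N²·Var(ȳ) = N²·(1 − n/N)·s²/n.
f = 36/3078 = 0.01169591; Var(ȳ) = 0.98830409·15.6/36 = 0.42826511.
Var(Ŷ) = 3078² · 0.42826511 = 4.0574196 × 10^6.
SE(Ŷ) = √(4.0574196 × 10^6) = 2014.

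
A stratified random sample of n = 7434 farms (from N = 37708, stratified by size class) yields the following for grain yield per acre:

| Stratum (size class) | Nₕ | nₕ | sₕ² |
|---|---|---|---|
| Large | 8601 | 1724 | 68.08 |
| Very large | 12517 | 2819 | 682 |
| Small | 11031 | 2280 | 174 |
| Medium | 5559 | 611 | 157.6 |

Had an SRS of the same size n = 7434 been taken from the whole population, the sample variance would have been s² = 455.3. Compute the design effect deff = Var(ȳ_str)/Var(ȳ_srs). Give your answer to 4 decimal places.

0.6603

Var(ȳ_str) = Σ Wₕ²(1−fₕ)sₕ²/nₕ with Wₕ = Nₕ/37708:
  Large: (8601/37708)²·(1−1724/8601)·68.08/1724 = 0.0016427189
  Very large: (12517/37708)²·(1−2819/12517)·682/2819 = 0.020654027
  Small: (11031/37708)²·(1−2280/11031)·174/2280 = 0.0051810761
  Medium: (5559/37708)²·(1−611/5559)·157.6/611 = 0.0049896993
  → Var(ȳ_str) = 0.032467521.
Var(ȳ_srs) = (1 − 7434/37708)·455.3/7434 = 0.049171267.
deff = 0.032467521 / 0.049171267 = 0.6603.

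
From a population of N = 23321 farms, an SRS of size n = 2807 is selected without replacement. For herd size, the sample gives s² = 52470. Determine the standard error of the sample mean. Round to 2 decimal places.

4.05

Under SRS without replacement, Var(ȳ) = (1 − f)·s²/n with f = n/N = 2807/23321 = 0.12036362.
Var(ȳ) = (1 − 0.12036362)·52470/2807 = 0.87963638·18.692554 = 16.442651.
SE(ȳ) = √(16.442651) = 4.05.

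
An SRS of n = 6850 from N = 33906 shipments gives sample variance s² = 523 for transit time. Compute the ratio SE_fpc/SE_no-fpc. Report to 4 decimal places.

0.8933

f = n/N = 6850/33906 = 0.20202914.
SE_no-fpc = √(s²/n) = 0.2763157; SE_fpc = √((1−f)s²/n) = 0.24683064.
Ratio = √(1−f) = 0.89329215.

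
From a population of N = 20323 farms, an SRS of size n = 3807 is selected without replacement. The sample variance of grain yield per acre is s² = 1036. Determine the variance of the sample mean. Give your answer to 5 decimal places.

0.22115

Under SRS without replacement, Var(ȳ) = (1 − f)·s²/n with f = n/N = 3807/20323 = 0.18732471.
Var(ȳ) = (1 − 0.18732471)·1036/3807 = 0.81267529·0.27213029 = 0.22115356.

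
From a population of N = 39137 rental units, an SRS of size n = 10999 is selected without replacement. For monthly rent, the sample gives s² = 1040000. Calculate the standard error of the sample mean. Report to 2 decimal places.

Under SRS without replacement, Var(ȳ) = (1 − f)·s²/n with f = n/N = 10999/39137 = 0.28103840.
Var(ȳ) = (1 − 0.28103840)·1040000/10999 = 0.71896160·94.55405 = 67.980731.
SE(ȳ) = √(67.980731) = 8.25.

8.25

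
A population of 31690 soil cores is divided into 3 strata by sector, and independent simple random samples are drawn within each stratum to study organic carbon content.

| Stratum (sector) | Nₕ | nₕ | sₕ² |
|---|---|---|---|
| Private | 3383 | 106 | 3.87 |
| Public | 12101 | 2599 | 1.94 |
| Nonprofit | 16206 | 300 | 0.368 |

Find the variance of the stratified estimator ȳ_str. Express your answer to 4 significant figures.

8.034 × 10^-4

Var(ȳ_str) = Σₕ Wₕ²(1 − fₕ)sₕ²/nₕ with Wₕ = Nₕ/N, N = 31690.
Private: Wₕ = 0.10675292; term = 0.10675292²·(1 − 0.03133314)·3.87/106 = 4.0303156 × 10^-4.
Public: Wₕ = 0.38185547; term = 0.38185547²·(1 − 0.21477564)·1.94/2599 = 8.5464796 × 10^-5.
Nonprofit: Wₕ = 0.51139161; term = 0.51139161²·(1 − 0.01851166)·0.368/300 = 3.1486102 × 10^-4.
Sum = 8.0335738 × 10^-4.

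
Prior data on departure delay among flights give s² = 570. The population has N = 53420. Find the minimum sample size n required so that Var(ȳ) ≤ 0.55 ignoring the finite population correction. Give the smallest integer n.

1037

Without fpc, n₀ = s²/D = 570/0.55 = 1036.3636.
Rounding up, n = 1037.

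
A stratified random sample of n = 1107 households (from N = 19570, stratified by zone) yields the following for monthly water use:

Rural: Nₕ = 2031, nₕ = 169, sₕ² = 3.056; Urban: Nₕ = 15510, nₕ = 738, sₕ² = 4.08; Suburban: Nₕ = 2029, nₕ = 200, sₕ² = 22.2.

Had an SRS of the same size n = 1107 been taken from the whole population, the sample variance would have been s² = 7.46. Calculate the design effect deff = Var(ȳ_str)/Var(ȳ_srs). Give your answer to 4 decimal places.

Var(ȳ_str) = Σ Wₕ²(1−fₕ)sₕ²/nₕ with Wₕ = Nₕ/19570:
  Rural: (2031/19570)²·(1−169/2031)·3.056/169 = 1.7855606 × 10^-4
  Urban: (15510/19570)²·(1−738/15510)·4.08/738 = 0.0033072974
  Suburban: (2029/19570)²·(1−200/2029)·22.2/200 = 0.001075566
  → Var(ȳ_str) = 0.0045614195.
Var(ȳ_srs) = (1 − 1107/19570)·7.46/1107 = 0.0063577383.
deff = 0.0045614195 / 0.0063577383 = 0.7175.

0.7175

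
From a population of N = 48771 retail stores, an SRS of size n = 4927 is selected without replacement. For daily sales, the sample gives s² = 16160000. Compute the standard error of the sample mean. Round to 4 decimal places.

54.3005

Under SRS without replacement, Var(ȳ) = (1 − f)·s²/n with f = n/N = 4927/48771 = 0.10102315.
Var(ȳ) = (1 − 0.10102315)·16160000/4927 = 0.89897685·3279.8863 = 2948.5419.
SE(ȳ) = √(2948.5419) = 54.3005.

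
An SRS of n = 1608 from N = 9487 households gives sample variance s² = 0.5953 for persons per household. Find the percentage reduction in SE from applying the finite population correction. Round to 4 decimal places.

8.8680

f = n/N = 1608/9487 = 0.16949510.
SE_no-fpc = √(s²/n) = 0.019240879; SE_fpc = √((1−f)s²/n) = 0.017534606.
Ratio = √(1−f) = 0.91132042. Reduction = 100·(1 − 0.91132042) = 8.8680%.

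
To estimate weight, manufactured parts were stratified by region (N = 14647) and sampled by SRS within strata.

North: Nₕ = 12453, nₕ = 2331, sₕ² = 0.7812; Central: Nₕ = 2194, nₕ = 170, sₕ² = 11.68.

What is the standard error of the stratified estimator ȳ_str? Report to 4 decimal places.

0.0402

Var(ȳ_str) = Σₕ Wₕ²(1 − fₕ)sₕ²/nₕ with Wₕ = Nₕ/N, N = 14647.
North: Wₕ = 0.85020823; term = 0.85020823²·(1 − 0.18718381)·0.7812/2331 = 1.969078 × 10^-4.
Central: Wₕ = 0.14979177; term = 0.14979177²·(1 − 0.07748405)·11.68/170 = 0.0014221444.
Sum = 0.0016190522.
SE = √(0.0016190522) = 0.0402.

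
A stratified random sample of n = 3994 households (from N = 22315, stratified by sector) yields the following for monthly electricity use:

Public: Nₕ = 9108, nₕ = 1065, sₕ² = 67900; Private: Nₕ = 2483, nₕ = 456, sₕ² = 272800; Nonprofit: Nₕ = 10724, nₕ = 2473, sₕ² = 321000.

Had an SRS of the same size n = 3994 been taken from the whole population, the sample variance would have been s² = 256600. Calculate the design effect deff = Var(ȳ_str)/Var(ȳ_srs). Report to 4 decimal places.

Var(ȳ_str) = Σ Wₕ²(1−fₕ)sₕ²/nₕ with Wₕ = Nₕ/22315:
  Public: (9108/22315)²·(1−1065/9108)·67900/1065 = 9.3792362
  Private: (2483/22315)²·(1−456/2483)·272800/456 = 6.0466692
  Nonprofit: (10724/22315)²·(1−2473/10724)·321000/2473 = 23.064844
  → Var(ȳ_str) = 38.490749.
Var(ȳ_srs) = (1 − 3994/22315)·256600/3994 = 52.747378.
deff = 38.490749 / 52.747378 = 0.7297.

0.7297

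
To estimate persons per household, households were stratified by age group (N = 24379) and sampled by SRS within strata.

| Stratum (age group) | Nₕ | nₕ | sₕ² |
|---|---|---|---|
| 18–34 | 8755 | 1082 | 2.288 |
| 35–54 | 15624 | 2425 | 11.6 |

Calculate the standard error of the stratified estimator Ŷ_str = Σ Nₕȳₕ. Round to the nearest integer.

1062

Var(Ŷ_str) = Σₕ Nₕ²(1 − fₕ)sₕ²/nₕ.
18–34: 8755²·(1 − 1082/8755)·2.288/1082 = 142052.9.
35–54: 15624²·(1 − 2425/15624)·11.6/2425 = 986460.06.
Sum = 1.128513 × 10^6.
SE = √(1.128513 × 10^6) = 1062.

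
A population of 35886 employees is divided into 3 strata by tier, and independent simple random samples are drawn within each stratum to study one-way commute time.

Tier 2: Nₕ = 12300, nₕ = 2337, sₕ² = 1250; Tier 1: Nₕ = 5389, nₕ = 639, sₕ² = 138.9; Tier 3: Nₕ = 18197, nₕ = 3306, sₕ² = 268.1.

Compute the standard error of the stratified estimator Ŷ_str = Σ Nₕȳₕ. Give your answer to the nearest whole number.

9648

Var(Ŷ_str) = Σₕ Nₕ²(1 − fₕ)sₕ²/nₕ.
Tier 2: 12300²·(1 − 2337/12300)·1250/2337 = 6.5546053 × 10^7.
Tier 1: 5389²·(1 − 639/5389)·138.9/639 = 5.5642058 × 10^6.
Tier 3: 18197²·(1 − 3306/18197)·268.1/3306 = 2.197443 × 10^7.
Sum = 9.3084689 × 10^7.
SE = √(9.3084689 × 10^7) = 9648.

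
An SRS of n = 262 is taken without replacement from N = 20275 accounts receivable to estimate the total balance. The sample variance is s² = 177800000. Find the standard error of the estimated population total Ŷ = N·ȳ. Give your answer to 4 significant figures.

1.659 × 10^7

Var(Ŷ) = N²·Var(ȳ) = N²·(1 − n/N)·s²/n.
f = 262/20275 = 0.01292232; Var(ȳ) = 0.98707768·177800000/262 = 669856.53.
Var(Ŷ) = 20275² · 669856.53 = 2.7536169 × 10^14.
SE(Ŷ) = √(2.7536169 × 10^14) = 1.659 × 10^7.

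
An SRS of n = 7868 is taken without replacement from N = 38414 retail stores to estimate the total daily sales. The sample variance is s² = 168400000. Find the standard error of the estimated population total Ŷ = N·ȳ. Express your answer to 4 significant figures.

Var(Ŷ) = N²·Var(ȳ) = N²·(1 − n/N)·s²/n.
f = 7868/38414 = 0.20482116; Var(ȳ) = 0.79517884·168400000/7868 = 17019.334.
Var(Ŷ) = 38414² · 17019.334 = 2.5114332 × 10^13.
SE(Ŷ) = √(2.5114332 × 10^13) = 5.011 × 10^6.

5.011 × 10^6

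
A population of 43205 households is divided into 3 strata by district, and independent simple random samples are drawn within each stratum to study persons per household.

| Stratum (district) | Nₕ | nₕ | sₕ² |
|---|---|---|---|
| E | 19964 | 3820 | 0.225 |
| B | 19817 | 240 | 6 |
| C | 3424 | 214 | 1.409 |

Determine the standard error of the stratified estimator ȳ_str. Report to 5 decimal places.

Var(ȳ_str) = Σₕ Wₕ²(1 − fₕ)sₕ²/nₕ with Wₕ = Nₕ/N, N = 43205.
E: Wₕ = 0.46207615; term = 0.46207615²·(1 − 0.19134442)·0.225/3820 = 1.016974 × 10^-5.
B: Wₕ = 0.45867376; term = 0.45867376²·(1 − 0.01211081)·6/240 = 0.0051958432.
C: Wₕ = 0.07925009; term = 0.07925009²·(1 − 0.06250000)·1.409/214 = 3.8767517 × 10^-5.
Sum = 0.0052447805.
SE = √(0.0052447805) = 0.07242.

0.07242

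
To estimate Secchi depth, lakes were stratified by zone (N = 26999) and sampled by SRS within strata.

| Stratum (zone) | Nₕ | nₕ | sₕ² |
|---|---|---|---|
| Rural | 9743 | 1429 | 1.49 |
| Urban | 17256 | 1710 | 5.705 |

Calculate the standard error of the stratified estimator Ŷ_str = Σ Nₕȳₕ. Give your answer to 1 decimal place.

989.7

Var(Ŷ_str) = Σₕ Nₕ²(1 − fₕ)sₕ²/nₕ.
Rural: 9743²·(1 − 1429/9743)·1.49/1429 = 84461.106.
Urban: 17256²·(1 − 1710/17256)·5.705/1710 = 894990.31.
Sum = 979451.42.
SE = √(979451.42) = 989.7.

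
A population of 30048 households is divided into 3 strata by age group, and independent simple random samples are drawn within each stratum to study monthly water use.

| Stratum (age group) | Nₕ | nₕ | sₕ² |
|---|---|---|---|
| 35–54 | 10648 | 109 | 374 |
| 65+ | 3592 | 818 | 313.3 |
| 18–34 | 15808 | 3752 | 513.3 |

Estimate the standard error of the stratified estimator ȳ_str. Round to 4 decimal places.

Var(ȳ_str) = Σₕ Wₕ²(1 − fₕ)sₕ²/nₕ with Wₕ = Nₕ/N, N = 30048.
35–54: Wₕ = 0.35436635; term = 0.35436635²·(1 − 0.01023666)·374/109 = 0.42646305.
65+: Wₕ = 0.11954207; term = 0.11954207²·(1 − 0.22772829)·313.3/818 = 0.0042268685.
18–34: Wₕ = 0.52609159; term = 0.52609159²·(1 − 0.23734818)·513.3/3752 = 0.028877358.
Sum = 0.45956728.
SE = √(0.45956728) = 0.6779.

0.6779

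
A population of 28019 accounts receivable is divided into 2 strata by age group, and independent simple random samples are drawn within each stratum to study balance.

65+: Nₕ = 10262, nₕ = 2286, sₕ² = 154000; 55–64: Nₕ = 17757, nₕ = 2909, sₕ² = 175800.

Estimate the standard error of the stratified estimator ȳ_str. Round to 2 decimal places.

Var(ȳ_str) = Σₕ Wₕ²(1 − fₕ)sₕ²/nₕ with Wₕ = Nₕ/N, N = 28019.
65+: Wₕ = 0.36625147; term = 0.36625147²·(1 − 0.22276359)·154000/2286 = 7.0235453.
55–64: Wₕ = 0.63374853; term = 0.63374853²·(1 − 0.16382272)·175800/2909 = 20.295859.
Sum = 27.319404.
SE = √(27.319404) = 5.23.

5.23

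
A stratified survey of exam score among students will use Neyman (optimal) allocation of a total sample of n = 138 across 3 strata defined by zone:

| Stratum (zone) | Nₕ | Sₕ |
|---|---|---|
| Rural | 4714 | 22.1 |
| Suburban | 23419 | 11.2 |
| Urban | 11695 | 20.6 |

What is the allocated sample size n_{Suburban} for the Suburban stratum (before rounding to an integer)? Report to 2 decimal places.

Neyman allocation: nₕ = n·NₕSₕ / Σⱼ NⱼSⱼ.
Σ NⱼSⱼ = 4714·22.1 + 23419·11.2 + 11695·20.6 = 607389.2.
n_{Suburban} = 138·23419·11.2 / 607389.2 = 59.59.

59.59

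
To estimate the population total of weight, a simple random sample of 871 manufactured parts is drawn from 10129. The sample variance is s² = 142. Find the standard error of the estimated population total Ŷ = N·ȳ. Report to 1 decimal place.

Var(Ŷ) = N²·Var(ȳ) = N²·(1 − n/N)·s²/n.
f = 871/10129 = 0.08599072; Var(ȳ) = 0.91400928·142/871 = 0.14901185.
Var(Ŷ) = 10129² · 0.14901185 = 1.5288115 × 10^7.
SE(Ŷ) = √(1.5288115 × 10^7) = 3910.0.

3910.0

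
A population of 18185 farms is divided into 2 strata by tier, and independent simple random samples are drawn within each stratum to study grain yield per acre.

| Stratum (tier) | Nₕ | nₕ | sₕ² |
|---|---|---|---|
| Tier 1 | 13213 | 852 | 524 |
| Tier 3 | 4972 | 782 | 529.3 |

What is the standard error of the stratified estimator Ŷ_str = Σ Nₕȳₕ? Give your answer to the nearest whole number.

Var(Ŷ_str) = Σₕ Nₕ²(1 − fₕ)sₕ²/nₕ.
Tier 1: 13213²·(1 − 852/13213)·524/852 = 1.0044926 × 10^8.
Tier 3: 4972²·(1 − 782/4972)·529.3/782 = 1.4100687 × 10^7.
Sum = 1.1454995 × 10^8.
SE = √(1.1454995 × 10^8) = 10703.

10703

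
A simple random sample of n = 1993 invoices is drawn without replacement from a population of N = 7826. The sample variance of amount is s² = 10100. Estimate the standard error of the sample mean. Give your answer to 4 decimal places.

Under SRS without replacement, Var(ȳ) = (1 − f)·s²/n with f = n/N = 1993/7826 = 0.25466394.
Var(ȳ) = (1 − 0.25466394)·10100/1993 = 0.74533606·5.0677371 = 3.7771672.
SE(ȳ) = √(3.7771672) = 1.9435.

1.9435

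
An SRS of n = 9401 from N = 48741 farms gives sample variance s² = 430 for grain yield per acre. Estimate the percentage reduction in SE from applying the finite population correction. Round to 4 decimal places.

10.1600

f = n/N = 9401/48741 = 0.19287663.
SE_no-fpc = √(s²/n) = 0.21386869; SE_fpc = √((1−f)s²/n) = 0.19213972.
Ratio = √(1−f) = 0.89840045. Reduction = 100·(1 − 0.89840045) = 10.1600%.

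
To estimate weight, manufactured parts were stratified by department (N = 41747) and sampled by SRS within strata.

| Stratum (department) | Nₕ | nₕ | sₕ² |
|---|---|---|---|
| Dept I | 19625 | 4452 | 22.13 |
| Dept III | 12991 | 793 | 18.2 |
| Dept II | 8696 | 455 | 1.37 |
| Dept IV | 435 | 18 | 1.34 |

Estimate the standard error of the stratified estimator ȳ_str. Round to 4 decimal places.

0.0554

Var(ȳ_str) = Σₕ Wₕ²(1 − fₕ)sₕ²/nₕ with Wₕ = Nₕ/N, N = 41747.
Dept I: Wₕ = 0.47009366; term = 0.47009366²·(1 − 0.22685350)·22.13/4452 = 8.4929162 × 10^-4.
Dept III: Wₕ = 0.31118404; term = 0.31118404²·(1 − 0.06104226)·18.2/793 = 0.0020867906.
Dept II: Wₕ = 0.20830239; term = 0.20830239²·(1 − 0.05232291)·1.37/455 = 1.2381067 × 10^-4.
Dept IV: Wₕ = 0.01041991; term = 0.01041991²·(1 − 0.04137931)·1.34/18 = 7.7483113 × 10^-6.
Sum = 0.0030676412.
SE = √(0.0030676412) = 0.0554.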